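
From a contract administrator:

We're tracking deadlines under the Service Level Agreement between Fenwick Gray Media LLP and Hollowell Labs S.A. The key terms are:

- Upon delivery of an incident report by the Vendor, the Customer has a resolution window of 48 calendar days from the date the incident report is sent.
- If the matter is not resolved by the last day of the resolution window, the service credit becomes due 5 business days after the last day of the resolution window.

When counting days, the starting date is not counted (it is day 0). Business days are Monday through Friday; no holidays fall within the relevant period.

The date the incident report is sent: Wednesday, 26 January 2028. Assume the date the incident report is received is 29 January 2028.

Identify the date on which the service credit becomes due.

Adding 48 calendar days to 26 January 2028 gives 14 March 2028, which is the last day of the resolution window.
The date on which the service credit becomes due: counting 5 business days from Tuesday, 14 March 2028 (Mar 15, Mar 16, Mar 17, Mar 20, Mar 21, skipping weekends) reaches Tuesday, 21 March 2028.

21 March 2028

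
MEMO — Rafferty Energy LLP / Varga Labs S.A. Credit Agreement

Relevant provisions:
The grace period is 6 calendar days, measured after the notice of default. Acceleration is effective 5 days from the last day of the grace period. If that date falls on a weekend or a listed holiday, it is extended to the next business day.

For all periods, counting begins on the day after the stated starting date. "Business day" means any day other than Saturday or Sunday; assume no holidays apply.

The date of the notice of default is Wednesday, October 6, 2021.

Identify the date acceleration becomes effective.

The last day of the grace period: 6 calendar days after October 6, 2021 is October 12, 2021.
The date acceleration becomes effective: 5 calendar days after October 12, 2021 is October 17, 2021. That falls on a Sunday, so it rolls to the next business day, Monday, October 18, 2021.

October 18, 2021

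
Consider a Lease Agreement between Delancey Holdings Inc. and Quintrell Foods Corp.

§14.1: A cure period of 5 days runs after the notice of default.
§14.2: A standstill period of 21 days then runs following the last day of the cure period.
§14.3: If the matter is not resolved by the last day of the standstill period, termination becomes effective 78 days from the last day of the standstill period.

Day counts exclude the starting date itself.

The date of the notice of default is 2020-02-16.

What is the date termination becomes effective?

Adding 5 calendar days to 2020-02-16 gives 2020-02-21, which is the last day of the cure period.
The last day of the standstill period: 2020-02-21 + 21 days = 2020-03-13.
The date termination becomes effective: 78 calendar days after 2020-03-13 is 2020-05-30.

2020-05-30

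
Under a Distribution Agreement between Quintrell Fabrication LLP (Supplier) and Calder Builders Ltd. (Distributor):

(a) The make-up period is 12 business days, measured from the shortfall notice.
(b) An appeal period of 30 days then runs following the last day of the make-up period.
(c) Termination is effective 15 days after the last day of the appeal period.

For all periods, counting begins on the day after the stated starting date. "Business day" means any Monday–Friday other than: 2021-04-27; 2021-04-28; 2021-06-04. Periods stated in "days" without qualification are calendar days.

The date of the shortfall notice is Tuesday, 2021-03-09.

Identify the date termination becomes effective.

The last day of the make-up period: 12 business days after Tuesday, 2021-03-09, skipping weekends — Mar 10, Mar 11, Mar 12, Mar 15, …, Mar 23, Mar 24, Mar 25 — lands on Thursday, 2021-03-25.
The last day of the appeal period: 2021-03-25 + 30 days = 2021-04-24.
The date termination becomes effective: 2021-04-24 + 15 days = 2021-05-09.

2021-05-09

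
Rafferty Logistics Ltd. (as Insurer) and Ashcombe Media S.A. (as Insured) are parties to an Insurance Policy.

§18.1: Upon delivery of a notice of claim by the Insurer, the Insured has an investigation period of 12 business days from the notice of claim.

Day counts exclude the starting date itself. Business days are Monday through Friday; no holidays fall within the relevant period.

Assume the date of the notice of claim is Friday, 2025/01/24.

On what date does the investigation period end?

The last day of the investigation period: counting 12 business days from Friday, 2025/01/24 (Jan 27, Jan 28, Jan 29, Jan 30, …, Feb 7, Feb 10, Feb 11, skipping weekends) reaches Tuesday, 2025/02/11.

2025/02/11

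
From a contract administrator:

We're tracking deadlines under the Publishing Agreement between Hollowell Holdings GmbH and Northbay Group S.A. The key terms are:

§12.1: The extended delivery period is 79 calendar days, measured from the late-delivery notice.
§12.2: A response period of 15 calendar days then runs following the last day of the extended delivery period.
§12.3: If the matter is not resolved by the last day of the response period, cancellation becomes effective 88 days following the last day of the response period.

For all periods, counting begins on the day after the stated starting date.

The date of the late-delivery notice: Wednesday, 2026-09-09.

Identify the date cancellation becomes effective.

The last day of the extended delivery period: 79 calendar days after 2026-09-09 is 2026-11-27.
The last day of the response period: 2026-11-27 + 15 days = 2026-12-12.
The date cancellation becomes effective: 88 calendar days after 2026-12-12 is 2027-03-10.

2027-03-10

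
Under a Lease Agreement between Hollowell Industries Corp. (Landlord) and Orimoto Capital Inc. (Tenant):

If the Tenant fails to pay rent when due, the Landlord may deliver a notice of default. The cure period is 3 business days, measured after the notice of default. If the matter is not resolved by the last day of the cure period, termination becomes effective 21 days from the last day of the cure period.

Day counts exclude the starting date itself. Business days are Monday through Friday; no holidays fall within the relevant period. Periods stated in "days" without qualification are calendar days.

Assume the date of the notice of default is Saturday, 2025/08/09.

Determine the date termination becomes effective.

2025/09/03

The last day of the cure period: counting 3 business days from Saturday, 2025/08/09 (Aug 11, Aug 12, Aug 13, skipping weekends) reaches Wednesday, 2025/08/13.
The date termination becomes effective: 2025/08/13 + 21 days = 2025/09/03.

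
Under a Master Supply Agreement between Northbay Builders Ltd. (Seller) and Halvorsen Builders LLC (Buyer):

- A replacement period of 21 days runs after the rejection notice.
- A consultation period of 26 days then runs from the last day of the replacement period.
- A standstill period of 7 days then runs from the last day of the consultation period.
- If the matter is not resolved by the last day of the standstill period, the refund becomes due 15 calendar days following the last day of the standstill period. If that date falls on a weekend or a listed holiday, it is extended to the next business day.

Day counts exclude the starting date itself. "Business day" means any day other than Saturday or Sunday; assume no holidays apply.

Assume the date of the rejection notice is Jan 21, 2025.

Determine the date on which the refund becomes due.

The last day of the replacement period: 21 calendar days after Jan 21, 2025 is Feb 11, 2025.
Adding 26 calendar days to Feb 11, 2025 gives Mar 9, 2025, which is the last day of the consultation period.
The last day of the standstill period: Mar 9, 2025 + 7 days = Mar 16, 2025.
Adding 15 calendar days to Mar 16, 2025 gives Mar 31, 2025, which is the date on which the refund becomes due. Mar 31, 2025 is a Monday, so no roll-forward applies.

Mar 31, 2025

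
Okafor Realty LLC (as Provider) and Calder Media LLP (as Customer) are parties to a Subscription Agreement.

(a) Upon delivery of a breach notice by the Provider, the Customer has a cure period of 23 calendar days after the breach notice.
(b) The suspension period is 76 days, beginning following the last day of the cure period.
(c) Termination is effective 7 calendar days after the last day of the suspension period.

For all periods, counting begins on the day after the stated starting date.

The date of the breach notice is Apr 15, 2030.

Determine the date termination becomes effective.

Jul 30, 2030

The last day of the cure period: Apr 15, 2030 + 23 days = May 8, 2030.
The last day of the suspension period: 76 calendar days after May 8, 2030 is Jul 23, 2030.
The date termination becomes effective: Jul 23, 2030 + 7 days = Jul 30, 2030.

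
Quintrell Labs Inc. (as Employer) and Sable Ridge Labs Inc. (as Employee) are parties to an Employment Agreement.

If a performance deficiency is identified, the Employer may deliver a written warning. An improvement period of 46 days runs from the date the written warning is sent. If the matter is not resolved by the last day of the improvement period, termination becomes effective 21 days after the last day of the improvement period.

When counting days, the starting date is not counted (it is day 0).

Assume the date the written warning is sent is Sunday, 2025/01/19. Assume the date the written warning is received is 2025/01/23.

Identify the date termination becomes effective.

2025/03/27

The last day of the improvement period: 46 calendar days after 2025/01/19 is 2025/03/06.
The date termination becomes effective: 2025/03/06 + 21 days = 2025/03/27.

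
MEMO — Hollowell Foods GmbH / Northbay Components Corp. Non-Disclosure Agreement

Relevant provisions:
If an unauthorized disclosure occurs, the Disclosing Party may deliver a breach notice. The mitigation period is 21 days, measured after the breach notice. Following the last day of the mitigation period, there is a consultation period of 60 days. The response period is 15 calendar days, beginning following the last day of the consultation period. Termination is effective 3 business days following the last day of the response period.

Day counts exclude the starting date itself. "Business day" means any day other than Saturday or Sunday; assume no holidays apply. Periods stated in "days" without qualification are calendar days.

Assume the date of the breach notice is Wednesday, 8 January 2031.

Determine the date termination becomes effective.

17 April 2031

The last day of the mitigation period: 8 January 2031 + 21 days = 29 January 2031.
The last day of the consultation period: 29 January 2031 + 60 days = 30 March 2031.
The last day of the response period: 30 March 2031 + 15 days = 14 April 2031.
The date termination becomes effective: 3 business days after Monday, 14 April 2031, skipping weekends — Apr 15, Apr 16, Apr 17 — lands on Thursday, 17 April 2031.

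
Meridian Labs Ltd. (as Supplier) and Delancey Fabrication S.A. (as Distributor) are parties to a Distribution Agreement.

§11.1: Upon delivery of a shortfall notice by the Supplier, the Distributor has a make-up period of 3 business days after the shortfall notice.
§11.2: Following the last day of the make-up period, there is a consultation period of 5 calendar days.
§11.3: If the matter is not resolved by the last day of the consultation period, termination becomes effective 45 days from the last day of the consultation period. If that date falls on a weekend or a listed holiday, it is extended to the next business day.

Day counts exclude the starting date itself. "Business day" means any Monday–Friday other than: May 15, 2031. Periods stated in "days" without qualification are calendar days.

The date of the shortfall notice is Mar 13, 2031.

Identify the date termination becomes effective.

May 7, 2031

The last day of the make-up period: counting 3 business days from Thursday, Mar 13, 2031 (Mar 14, Mar 17, Mar 18, skipping weekends) reaches Tuesday, Mar 18, 2031.
The last day of the consultation period: Mar 18, 2031 + 5 days = Mar 23, 2031.
The date termination becomes effective: 45 calendar days after Mar 23, 2031 is May 7, 2031. May 7, 2031 is a Wednesday and is not a listed holiday, so no roll-forward applies.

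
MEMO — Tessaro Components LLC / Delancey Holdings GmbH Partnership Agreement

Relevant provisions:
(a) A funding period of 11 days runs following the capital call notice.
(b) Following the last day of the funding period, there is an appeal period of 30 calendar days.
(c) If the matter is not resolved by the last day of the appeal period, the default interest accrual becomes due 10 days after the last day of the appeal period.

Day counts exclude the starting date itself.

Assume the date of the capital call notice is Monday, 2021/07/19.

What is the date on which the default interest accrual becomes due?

2021/09/08

Adding 11 calendar days to 2021/07/19 gives 2021/07/30, which is the last day of the funding period.
The last day of the appeal period: 2021/07/30 + 30 days = 2021/08/29.
The date on which the default interest accrual becomes due: 2021/08/29 + 10 days = 2021/09/08.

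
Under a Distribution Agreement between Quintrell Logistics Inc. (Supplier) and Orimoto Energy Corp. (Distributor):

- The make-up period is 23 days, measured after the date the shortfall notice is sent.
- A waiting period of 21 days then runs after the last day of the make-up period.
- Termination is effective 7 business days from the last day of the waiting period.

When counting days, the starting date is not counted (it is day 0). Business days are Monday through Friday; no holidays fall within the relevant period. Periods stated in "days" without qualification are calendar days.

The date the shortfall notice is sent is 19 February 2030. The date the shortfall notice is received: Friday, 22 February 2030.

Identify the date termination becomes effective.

15 April 2030

Adding 23 calendar days to 19 February 2030 gives 14 March 2030, which is the last day of the make-up period.
The last day of the waiting period: 14 March 2030 + 21 days = 4 April 2030.
The date termination becomes effective: 7 business days after Thursday, 4 April 2030, skipping weekends — Apr 5, Apr 8, Apr 9, Apr 10, Apr 11, Apr 12, Apr 15 — lands on Monday, 15 April 2030.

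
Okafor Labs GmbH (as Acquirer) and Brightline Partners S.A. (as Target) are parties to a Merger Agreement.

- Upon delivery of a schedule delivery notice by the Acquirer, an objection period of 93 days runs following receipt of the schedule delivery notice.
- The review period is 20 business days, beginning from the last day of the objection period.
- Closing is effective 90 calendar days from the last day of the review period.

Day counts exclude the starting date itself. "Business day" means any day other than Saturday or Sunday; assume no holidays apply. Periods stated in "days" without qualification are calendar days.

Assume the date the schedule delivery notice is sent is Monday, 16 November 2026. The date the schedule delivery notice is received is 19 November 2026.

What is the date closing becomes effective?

17 June 2027

The last day of the objection period: 19 November 2026 + 93 days = 20 February 2027.
From Saturday, 20 February 2027, 20 business days (Feb 22, Feb 23, Feb 24, Feb 25, …, Mar 17, Mar 18, Mar 19, skipping weekends) brings us to Friday, 19 March 2027, which is the last day of the review period.
Adding 90 calendar days to 19 March 2027 gives 17 June 2027, which is the date closing becomes effective.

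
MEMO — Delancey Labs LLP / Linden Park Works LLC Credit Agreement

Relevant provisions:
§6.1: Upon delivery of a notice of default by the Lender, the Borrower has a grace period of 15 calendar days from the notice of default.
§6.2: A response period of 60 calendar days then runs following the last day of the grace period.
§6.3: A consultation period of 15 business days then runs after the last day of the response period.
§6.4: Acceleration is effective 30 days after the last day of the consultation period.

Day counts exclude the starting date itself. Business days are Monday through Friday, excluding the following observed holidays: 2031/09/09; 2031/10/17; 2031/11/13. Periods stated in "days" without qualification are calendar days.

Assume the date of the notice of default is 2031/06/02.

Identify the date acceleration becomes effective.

Adding 15 calendar days to 2031/06/02 gives 2031/06/17, which is the last day of the grace period.
Adding 60 calendar days to 2031/06/17 gives 2031/08/16, which is the last day of the response period.
The last day of the consultation period: counting 15 business days from Saturday, 2031/08/16 (Aug 18, Aug 19, Aug 20, Aug 21, …, Sep 3, Sep 4, Sep 5, skipping weekends) reaches Friday, 2031/09/05.
Adding 30 calendar days to 2031/09/05 gives 2031/10/05, which is the date acceleration becomes effective.

2031/10/05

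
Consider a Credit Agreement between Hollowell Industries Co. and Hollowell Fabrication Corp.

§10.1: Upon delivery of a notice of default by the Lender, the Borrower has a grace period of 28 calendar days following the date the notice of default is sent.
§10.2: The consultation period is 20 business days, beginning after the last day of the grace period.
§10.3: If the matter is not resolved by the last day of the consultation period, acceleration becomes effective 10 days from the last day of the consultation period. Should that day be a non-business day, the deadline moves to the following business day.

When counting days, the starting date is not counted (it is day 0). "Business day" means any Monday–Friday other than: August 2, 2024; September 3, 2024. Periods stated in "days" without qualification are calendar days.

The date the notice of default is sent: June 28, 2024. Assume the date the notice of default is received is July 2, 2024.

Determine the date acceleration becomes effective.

September 5, 2024

The last day of the grace period: June 28, 2024 + 28 days = July 26, 2024.
The last day of the consultation period: 20 business days after Friday, July 26, 2024, skipping weekends and the listed holiday on Aug 2 — Jul 29, Jul 30, Jul 31, Aug 1, …, Aug 22, Aug 23, Aug 26 — lands on Monday, August 26, 2024.
The date acceleration becomes effective: August 26, 2024 + 10 days = September 5, 2024. September 5, 2024 is a Thursday and is not a listed holiday, so no roll-forward applies.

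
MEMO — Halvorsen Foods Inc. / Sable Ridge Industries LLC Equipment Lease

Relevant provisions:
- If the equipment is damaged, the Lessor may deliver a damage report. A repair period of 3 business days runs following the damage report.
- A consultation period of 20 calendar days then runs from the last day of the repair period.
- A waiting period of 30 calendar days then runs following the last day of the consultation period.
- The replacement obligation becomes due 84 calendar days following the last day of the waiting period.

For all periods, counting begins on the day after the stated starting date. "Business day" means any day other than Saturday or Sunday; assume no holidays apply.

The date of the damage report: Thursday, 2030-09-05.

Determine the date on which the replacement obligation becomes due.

2031-01-22

From Thursday, 2030-09-05, 3 business days (Sep 6, Sep 9, Sep 10, skipping weekends) brings us to Tuesday, 2030-09-10, which is the last day of the repair period.
The last day of the consultation period: 20 calendar days after 2030-09-10 is 2030-09-30.
The last day of the waiting period: 30 calendar days after 2030-09-30 is 2030-10-30.
The date on which the replacement obligation becomes due: 84 calendar days after 2030-10-30 is 2031-01-22.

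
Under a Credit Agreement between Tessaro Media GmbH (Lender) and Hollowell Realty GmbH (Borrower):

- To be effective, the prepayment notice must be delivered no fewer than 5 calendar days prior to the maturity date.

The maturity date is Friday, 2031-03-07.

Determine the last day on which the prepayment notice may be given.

2031-03-02

Counting back 5 calendar days from 2031-03-07 gives 2031-03-02.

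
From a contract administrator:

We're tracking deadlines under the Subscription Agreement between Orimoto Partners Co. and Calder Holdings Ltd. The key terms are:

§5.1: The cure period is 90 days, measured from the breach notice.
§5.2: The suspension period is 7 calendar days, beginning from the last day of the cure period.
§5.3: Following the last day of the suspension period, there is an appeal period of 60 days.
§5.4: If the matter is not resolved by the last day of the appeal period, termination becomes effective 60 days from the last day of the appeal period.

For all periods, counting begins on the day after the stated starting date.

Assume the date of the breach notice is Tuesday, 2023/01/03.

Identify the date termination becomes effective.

Adding 90 calendar days to 2023/01/03 gives 2023/04/03, which is the last day of the cure period.
Adding 7 calendar days to 2023/04/03 gives 2023/04/10, which is the last day of the suspension period.
Adding 60 calendar days to 2023/04/10 gives 2023/06/09, which is the last day of the appeal period.
The date termination becomes effective: 60 calendar days after 2023/06/09 is 2023/08/08.

2023/08/08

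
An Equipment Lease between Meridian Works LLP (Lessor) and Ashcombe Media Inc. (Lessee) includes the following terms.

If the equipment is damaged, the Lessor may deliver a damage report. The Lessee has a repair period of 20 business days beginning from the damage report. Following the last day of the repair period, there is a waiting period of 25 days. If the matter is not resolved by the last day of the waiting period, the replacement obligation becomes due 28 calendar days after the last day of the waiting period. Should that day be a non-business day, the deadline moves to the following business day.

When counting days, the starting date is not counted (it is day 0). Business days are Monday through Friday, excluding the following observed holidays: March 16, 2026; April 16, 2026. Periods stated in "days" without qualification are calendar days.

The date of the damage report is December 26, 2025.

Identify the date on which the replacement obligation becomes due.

March 17, 2026

The last day of the repair period: 20 business days after Friday, December 26, 2025, skipping weekends — Dec 29, Dec 30, Dec 31, Jan 1, …, Jan 21, Jan 22, Jan 23 — lands on Friday, January 23, 2026.
Adding 25 calendar days to January 23, 2026 gives February 17, 2026, which is the last day of the waiting period.
Adding 28 calendar days to February 17, 2026 gives March 17, 2026, which is the date on which the replacement obligation becomes due. March 17, 2026 is a Tuesday and is not a listed holiday, so no roll-forward applies.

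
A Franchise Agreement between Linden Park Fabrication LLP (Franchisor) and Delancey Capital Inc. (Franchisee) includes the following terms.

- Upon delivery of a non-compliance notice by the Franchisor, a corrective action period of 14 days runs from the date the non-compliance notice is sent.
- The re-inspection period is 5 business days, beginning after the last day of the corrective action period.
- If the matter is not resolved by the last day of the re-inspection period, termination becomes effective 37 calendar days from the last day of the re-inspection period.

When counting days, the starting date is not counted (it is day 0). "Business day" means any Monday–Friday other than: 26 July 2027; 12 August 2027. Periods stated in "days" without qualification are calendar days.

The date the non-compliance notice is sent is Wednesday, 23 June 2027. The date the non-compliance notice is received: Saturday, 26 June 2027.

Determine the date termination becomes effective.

20 August 2027

Adding 14 calendar days to 23 June 2027 gives 7 July 2027, which is the last day of the corrective action period.
From Wednesday, 7 July 2027, 5 business days (Jul 8, Jul 9, Jul 12, Jul 13, Jul 14, skipping weekends) brings us to Wednesday, 14 July 2027, which is the last day of the re-inspection period.
Adding 37 calendar days to 14 July 2027 gives 20 August 2027, which is the date termination becomes effective.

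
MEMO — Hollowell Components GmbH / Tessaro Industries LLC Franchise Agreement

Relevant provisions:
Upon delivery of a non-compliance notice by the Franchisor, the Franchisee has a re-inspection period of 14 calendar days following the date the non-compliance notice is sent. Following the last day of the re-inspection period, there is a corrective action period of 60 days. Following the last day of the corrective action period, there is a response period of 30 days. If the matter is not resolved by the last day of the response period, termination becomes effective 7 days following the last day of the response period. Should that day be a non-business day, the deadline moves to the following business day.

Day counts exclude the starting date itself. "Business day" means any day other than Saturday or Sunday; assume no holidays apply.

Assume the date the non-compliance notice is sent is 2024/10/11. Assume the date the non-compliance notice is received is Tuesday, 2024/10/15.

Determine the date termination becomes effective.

2025/01/30

The last day of the re-inspection period: 14 calendar days after 2024/10/11 is 2024/10/25.
The last day of the corrective action period: 2024/10/25 + 60 days = 2024/12/24.
Adding 30 calendar days to 2024/12/24 gives 2025/01/23, which is the last day of the response period.
The date termination becomes effective: 2025/01/23 + 7 days = 2025/01/30. 2025/01/30 is a Thursday, so no roll-forward applies.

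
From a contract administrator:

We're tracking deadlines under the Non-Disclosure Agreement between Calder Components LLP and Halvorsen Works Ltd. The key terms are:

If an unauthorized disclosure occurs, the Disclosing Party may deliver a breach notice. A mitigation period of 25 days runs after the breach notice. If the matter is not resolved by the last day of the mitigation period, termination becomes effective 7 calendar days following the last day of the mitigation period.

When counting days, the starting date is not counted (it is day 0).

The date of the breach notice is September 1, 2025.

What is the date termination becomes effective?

October 3, 2025

Adding 25 calendar days to September 1, 2025 gives September 26, 2025, which is the last day of the mitigation period.
Adding 7 calendar days to September 26, 2025 gives October 3, 2025, which is the date termination becomes effective.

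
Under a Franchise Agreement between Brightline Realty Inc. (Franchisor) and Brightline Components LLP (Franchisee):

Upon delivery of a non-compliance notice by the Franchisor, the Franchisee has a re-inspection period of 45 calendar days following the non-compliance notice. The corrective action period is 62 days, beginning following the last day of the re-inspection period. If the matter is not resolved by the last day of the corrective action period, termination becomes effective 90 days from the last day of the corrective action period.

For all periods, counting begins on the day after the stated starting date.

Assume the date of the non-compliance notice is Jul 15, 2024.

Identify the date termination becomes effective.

The last day of the re-inspection period: 45 calendar days after Jul 15, 2024 is Aug 29, 2024.
The last day of the corrective action period: Aug 29, 2024 + 62 days = Oct 30, 2024.
The date termination becomes effective: Oct 30, 2024 + 90 days = Jan 28, 2025.

Jan 28, 2025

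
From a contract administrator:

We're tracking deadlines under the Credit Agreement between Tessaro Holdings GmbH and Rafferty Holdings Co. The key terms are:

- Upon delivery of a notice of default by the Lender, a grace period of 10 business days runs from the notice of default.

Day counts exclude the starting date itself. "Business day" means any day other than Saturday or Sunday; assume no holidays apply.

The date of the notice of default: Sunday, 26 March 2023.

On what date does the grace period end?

The last day of the grace period: counting 10 business days from Sunday, 26 March 2023 (Mar 27, Mar 28, Mar 29, Mar 30, Mar 31, Apr 3, Apr 4, Apr 5, Apr 6, Apr 7, skipping weekends) reaches Friday, 7 April 2023.

7 April 2023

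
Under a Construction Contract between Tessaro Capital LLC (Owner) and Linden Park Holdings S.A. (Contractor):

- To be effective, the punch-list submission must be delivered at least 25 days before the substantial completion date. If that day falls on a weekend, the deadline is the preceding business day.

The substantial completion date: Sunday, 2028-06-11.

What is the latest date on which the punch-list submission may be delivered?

2028-05-17

2028-06-11 minus 25 days is 2028-05-17. That is a Wednesday, so no adjustment is needed.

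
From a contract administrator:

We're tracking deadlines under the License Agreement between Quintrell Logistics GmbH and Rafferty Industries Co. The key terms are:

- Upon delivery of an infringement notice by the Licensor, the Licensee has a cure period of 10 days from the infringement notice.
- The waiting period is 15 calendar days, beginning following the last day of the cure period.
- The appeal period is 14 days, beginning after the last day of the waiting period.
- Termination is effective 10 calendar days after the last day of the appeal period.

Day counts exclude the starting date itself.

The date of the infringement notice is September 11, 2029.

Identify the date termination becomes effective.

October 30, 2029

The last day of the cure period: 10 calendar days after September 11, 2029 is September 21, 2029.
The last day of the waiting period: 15 calendar days after September 21, 2029 is October 6, 2029.
Adding 14 calendar days to October 6, 2029 gives October 20, 2029, which is the last day of the appeal period.
The date termination becomes effective: October 20, 2029 + 10 days = October 30, 2029.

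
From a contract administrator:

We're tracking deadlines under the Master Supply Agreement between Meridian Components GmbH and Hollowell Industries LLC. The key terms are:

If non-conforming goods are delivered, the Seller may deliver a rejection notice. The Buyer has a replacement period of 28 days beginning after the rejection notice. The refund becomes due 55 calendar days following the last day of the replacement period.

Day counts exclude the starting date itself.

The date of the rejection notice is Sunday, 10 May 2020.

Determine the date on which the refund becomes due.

Adding 28 calendar days to 10 May 2020 gives 7 June 2020, which is the last day of the replacement period.
The date on which the refund becomes due: 7 June 2020 + 55 days = 1 August 2020.

1 August 2020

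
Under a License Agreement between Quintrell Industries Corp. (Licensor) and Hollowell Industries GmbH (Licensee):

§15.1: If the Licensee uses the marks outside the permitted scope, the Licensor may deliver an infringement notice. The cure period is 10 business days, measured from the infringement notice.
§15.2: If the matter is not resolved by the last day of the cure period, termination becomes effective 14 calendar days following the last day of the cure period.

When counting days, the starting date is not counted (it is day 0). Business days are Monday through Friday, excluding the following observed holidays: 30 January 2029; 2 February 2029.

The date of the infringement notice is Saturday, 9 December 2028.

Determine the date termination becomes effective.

5 January 2029

From Saturday, 9 December 2028, 10 business days (Dec 11, Dec 12, Dec 13, Dec 14, Dec 15, Dec 18, Dec 19, Dec 20, Dec 21, Dec 22, skipping weekends) brings us to Friday, 22 December 2028, which is the last day of the cure period.
Adding 14 calendar days to 22 December 2028 gives 5 January 2029, which is the date termination becomes effective.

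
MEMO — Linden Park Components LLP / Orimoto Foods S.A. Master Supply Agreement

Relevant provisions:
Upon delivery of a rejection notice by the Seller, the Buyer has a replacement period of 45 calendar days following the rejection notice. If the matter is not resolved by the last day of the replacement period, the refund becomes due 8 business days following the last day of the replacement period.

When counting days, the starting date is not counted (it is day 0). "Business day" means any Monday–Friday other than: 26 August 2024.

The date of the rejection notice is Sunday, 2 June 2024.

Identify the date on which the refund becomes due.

The last day of the replacement period: 45 calendar days after 2 June 2024 is 17 July 2024.
The date on which the refund becomes due: 8 business days after Wednesday, 17 July 2024, skipping weekends — Jul 18, Jul 19, Jul 22, Jul 23, Jul 24, Jul 25, Jul 26, Jul 29 — lands on Monday, 29 July 2024.

29 July 2024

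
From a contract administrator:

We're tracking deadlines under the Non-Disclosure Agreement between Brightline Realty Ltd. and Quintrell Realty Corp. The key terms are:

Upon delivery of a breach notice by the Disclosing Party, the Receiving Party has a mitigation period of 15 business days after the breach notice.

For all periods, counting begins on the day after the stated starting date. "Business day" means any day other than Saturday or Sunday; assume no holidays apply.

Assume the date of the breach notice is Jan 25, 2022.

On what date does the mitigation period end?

Feb 15, 2022

The last day of the mitigation period: 15 business days after Tuesday, Jan 25, 2022, skipping weekends — Jan 26, Jan 27, Jan 28, Jan 31, …, Feb 11, Feb 14, Feb 15 — lands on Tuesday, Feb 15, 2022.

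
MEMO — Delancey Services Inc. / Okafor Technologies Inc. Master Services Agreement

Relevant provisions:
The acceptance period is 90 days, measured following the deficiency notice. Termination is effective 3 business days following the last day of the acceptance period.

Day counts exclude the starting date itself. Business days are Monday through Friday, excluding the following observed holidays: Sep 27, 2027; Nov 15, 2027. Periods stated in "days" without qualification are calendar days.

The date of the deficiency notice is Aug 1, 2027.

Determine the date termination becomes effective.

Adding 90 calendar days to Aug 1, 2027 gives Oct 30, 2027, which is the last day of the acceptance period.
From Saturday, Oct 30, 2027, 3 business days (Nov 1, Nov 2, Nov 3, skipping weekends) brings us to Wednesday, Nov 3, 2027, which is the date termination becomes effective.

Nov 3, 2027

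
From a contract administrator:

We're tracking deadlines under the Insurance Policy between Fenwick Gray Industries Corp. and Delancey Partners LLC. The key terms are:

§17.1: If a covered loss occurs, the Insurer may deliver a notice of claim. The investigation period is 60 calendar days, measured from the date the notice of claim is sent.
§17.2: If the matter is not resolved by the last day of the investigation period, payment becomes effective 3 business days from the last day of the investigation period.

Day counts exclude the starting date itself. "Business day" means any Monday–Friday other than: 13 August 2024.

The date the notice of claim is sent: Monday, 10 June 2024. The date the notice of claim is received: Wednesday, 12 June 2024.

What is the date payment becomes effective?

Adding 60 calendar days to 10 June 2024 gives 9 August 2024, which is the last day of the investigation period.
The date payment becomes effective: counting 3 business days from Friday, 9 August 2024 (Aug 12, Aug 14, Aug 15, skipping weekends and the listed holiday on Aug 13) reaches Thursday, 15 August 2024.

15 August 2024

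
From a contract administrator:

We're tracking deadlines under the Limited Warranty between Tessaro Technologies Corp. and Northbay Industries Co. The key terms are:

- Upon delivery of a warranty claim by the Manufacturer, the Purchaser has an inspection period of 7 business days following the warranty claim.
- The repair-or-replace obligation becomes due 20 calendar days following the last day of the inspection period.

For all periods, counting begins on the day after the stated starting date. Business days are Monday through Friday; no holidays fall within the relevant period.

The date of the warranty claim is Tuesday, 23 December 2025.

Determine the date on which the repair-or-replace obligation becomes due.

The last day of the inspection period: counting 7 business days from Tuesday, 23 December 2025 (Dec 24, Dec 25, Dec 26, Dec 29, Dec 30, Dec 31, Jan 1, skipping weekends) reaches Thursday, 1 January 2026.
The date on which the repair-or-replace obligation becomes due: 20 calendar days after 1 January 2026 is 21 January 2026.

21 January 2026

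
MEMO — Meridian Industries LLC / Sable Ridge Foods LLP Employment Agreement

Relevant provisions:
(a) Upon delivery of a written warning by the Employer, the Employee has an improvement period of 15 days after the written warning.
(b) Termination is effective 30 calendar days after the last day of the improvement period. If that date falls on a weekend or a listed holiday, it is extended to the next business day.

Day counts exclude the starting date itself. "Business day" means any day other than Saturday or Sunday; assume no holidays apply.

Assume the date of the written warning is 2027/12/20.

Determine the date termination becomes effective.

The last day of the improvement period: 2027/12/20 + 15 days = 2028/01/04.
The date termination becomes effective: 30 calendar days after 2028/01/04 is 2028/02/03. 2028/02/03 is a Thursday, so no roll-forward applies.

2028/02/03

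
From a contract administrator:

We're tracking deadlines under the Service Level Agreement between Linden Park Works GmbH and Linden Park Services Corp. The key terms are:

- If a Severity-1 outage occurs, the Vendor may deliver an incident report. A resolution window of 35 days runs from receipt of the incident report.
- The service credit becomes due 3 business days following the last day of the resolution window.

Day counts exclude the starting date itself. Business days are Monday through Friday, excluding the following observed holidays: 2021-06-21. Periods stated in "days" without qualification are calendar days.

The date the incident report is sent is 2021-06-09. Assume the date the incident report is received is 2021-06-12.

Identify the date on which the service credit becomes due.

2021-07-21

The last day of the resolution window: 2021-06-12 + 35 days = 2021-07-17.
The date on which the service credit becomes due: 3 business days after Saturday, 2021-07-17, skipping weekends — Jul 19, Jul 20, Jul 21 — lands on Wednesday, 2021-07-21.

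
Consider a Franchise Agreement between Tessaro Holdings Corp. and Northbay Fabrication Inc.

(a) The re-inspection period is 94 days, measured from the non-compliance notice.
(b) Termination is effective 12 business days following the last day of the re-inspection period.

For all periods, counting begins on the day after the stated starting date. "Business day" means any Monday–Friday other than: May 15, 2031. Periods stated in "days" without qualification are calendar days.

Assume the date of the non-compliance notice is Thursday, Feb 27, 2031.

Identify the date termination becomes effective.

Jun 17, 2031

Adding 94 calendar days to Feb 27, 2031 gives Jun 1, 2031, which is the last day of the re-inspection period.
From Sunday, Jun 1, 2031, 12 business days (Jun 2, Jun 3, Jun 4, Jun 5, …, Jun 13, Jun 16, Jun 17, skipping weekends) brings us to Tuesday, Jun 17, 2031, which is the date termination becomes effective.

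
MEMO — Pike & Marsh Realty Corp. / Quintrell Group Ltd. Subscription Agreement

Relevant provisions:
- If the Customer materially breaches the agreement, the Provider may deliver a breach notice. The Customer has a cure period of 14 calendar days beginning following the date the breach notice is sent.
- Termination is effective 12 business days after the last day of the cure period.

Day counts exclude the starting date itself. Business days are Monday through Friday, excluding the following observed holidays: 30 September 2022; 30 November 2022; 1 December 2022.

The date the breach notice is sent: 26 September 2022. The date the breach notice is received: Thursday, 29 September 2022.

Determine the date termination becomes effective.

26 October 2022

Adding 14 calendar days to 26 September 2022 gives 10 October 2022, which is the last day of the cure period.
The date termination becomes effective: 12 business days after Monday, 10 October 2022, skipping weekends — Oct 11, Oct 12, Oct 13, Oct 14, …, Oct 24, Oct 25, Oct 26 — lands on Wednesday, 26 October 2022.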